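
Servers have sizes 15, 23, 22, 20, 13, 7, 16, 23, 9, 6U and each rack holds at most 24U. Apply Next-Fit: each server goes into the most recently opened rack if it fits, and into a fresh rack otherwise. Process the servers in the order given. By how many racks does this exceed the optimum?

Next-Fit: [15] [23] [22] [20] [13,7] [16] [23] [9,6] → 8 racks.
Total size 154U; any packing needs at least ⌈154/24⌉ = 7 racks.
An optimal packing achieves that bound: [23] [23] [22] [20] [16,7] [15,9] [13,6] → 7 racks.
Excess: 8 − 7 = 1.

1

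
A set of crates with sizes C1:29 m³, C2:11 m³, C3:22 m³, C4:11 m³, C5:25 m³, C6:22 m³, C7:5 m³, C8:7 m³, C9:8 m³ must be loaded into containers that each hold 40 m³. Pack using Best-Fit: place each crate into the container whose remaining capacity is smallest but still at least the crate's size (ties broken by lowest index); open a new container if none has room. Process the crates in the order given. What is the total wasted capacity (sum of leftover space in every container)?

C1 (29 m³) → container 1 (remaining 11 m³)
C2 (11 m³) → container 1 (remaining 0 m³)
C3 (22 m³) → container 2 (remaining 18 m³)
C4 (11 m³) → container 2 (remaining 7 m³)
C5 (25 m³) → container 3 (remaining 15 m³)
C6 (22 m³) → container 4 (remaining 18 m³)
C7 (5 m³) → container 2 (remaining 2 m³)
C8 (7 m³) → container 3 (remaining 8 m³)
C9 (8 m³) → container 3 (remaining 0 m³)
4 containers × 40 m³ = 160 m³; used 140 m³; unused 20 m³.

20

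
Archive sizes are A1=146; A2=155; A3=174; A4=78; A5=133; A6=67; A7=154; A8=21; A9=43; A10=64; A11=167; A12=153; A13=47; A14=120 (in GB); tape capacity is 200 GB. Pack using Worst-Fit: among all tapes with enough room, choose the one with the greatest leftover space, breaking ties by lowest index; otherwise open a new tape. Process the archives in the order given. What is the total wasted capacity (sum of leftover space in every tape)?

A1 (146 GB) → tape 1 (remaining 54 GB)
A2 (155 GB) → tape 2 (remaining 45 GB)
A3 (174 GB) → tape 3 (remaining 26 GB)
A4 (78 GB) → tape 4 (remaining 122 GB)
A5 (133 GB) → tape 5 (remaining 67 GB)
A6 (67 GB) → tape 4 (remaining 55 GB)
A7 (154 GB) → tape 6 (remaining 46 GB)
A8 (21 GB) → tape 5 (remaining 46 GB)
A9 (43 GB) → tape 4 (remaining 12 GB)
A10 (64 GB) → tape 7 (remaining 136 GB)
A11 (167 GB) → tape 8 (remaining 33 GB)
A12 (153 GB) → tape 9 (remaining 47 GB)
A13 (47 GB) → tape 7 (remaining 89 GB)
A14 (120 GB) → tape 10 (remaining 80 GB)
10 tapes × 200 GB = 2000 GB; used 1522 GB; unused 478 GB.

478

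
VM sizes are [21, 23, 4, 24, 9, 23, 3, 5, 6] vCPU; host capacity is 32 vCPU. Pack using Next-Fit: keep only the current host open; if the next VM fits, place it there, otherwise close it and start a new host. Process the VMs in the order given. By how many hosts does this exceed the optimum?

Next-Fit: [21] [23,4] [24] [9,23] [3,5,6] → 5 hosts.
Total size 118 vCPU; any packing needs at least ⌈118/32⌉ = 4 hosts.
An optimal packing achieves that bound: [24,6] [23,9] [23,5,4] [21,3] → 4 hosts.
Excess: 5 − 4 = 1.

1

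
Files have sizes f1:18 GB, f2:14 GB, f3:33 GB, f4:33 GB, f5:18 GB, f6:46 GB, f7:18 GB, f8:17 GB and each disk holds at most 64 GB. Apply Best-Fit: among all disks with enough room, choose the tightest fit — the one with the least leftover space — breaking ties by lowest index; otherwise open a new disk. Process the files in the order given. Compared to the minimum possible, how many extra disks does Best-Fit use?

0

Best-Fit: [18,14] [33,18] [33,17] [46,18] → 4 disks.
Total size 197 GB; any packing needs at least ⌈197/64⌉ = 4 disks.
So 4 is already optimal.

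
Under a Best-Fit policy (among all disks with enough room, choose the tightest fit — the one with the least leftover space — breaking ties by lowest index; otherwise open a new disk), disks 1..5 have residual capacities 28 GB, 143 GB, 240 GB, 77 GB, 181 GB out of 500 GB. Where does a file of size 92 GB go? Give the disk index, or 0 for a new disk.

Disks with room: disk 2 (143 GB), disk 3 (240 GB), disk 5 (181 GB).
Tightest fit is disk 2 with 143 GB free.

2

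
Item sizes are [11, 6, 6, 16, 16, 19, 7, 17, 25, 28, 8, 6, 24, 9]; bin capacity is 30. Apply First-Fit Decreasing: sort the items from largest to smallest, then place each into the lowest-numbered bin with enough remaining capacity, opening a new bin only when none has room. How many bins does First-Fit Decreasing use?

7

Sorted descending: 28, 25, 24, 19, 17, 16, 16, 11, 9, 8, 7, 6, 6, 6.
bin 1: place 28, 2 left
bin 2: place 25, 5 left
bin 3: place 24, 6 left
bin 4: place 19, 11 left
bin 5: place 17, 13 left
bin 6: place 16, 14 left
bin 7: place 16, 14 left
bin 4: place 11, 0 left
bin 5: place 9, 4 left
bin 6: place 8, 6 left
bin 7: place 7, 7 left
bin 3: place 6, 0 left
bin 6: place 6, 0 left
bin 7: place 6, 1 left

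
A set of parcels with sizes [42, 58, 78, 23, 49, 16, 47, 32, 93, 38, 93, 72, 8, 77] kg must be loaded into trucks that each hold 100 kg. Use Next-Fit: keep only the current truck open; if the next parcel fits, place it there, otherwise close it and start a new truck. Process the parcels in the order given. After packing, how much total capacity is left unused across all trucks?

174

42 kg → truck 1 (remaining 58 kg)
58 kg → truck 1 (remaining 0 kg)
78 kg → truck 2 (remaining 22 kg)
23 kg → truck 3 (remaining 77 kg)
49 kg → truck 3 (remaining 28 kg)
16 kg → truck 3 (remaining 12 kg)
47 kg → truck 4 (remaining 53 kg)
32 kg → truck 4 (remaining 21 kg)
93 kg → truck 5 (remaining 7 kg)
38 kg → truck 6 (remaining 62 kg)
93 kg → truck 7 (remaining 7 kg)
72 kg → truck 8 (remaining 28 kg)
8 kg → truck 8 (remaining 20 kg)
77 kg → truck 9 (remaining 23 kg)
9 trucks × 100 kg = 900 kg; used 726 kg; unused 174 kg.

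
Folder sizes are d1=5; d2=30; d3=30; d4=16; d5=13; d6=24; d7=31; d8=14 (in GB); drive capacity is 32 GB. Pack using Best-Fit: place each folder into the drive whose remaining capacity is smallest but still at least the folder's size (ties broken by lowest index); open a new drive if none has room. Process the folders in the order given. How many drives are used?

6

d1 (5 GB) → drive 1 (remaining 27 GB)
d2 (30 GB) → drive 2 (remaining 2 GB)
d3 (30 GB) → drive 3 (remaining 2 GB)
d4 (16 GB) → drive 1 (remaining 11 GB)
d5 (13 GB) → drive 4 (remaining 19 GB)
d6 (24 GB) → drive 5 (remaining 8 GB)
d7 (31 GB) → drive 6 (remaining 1 GB)
d8 (14 GB) → drive 4 (remaining 5 GB)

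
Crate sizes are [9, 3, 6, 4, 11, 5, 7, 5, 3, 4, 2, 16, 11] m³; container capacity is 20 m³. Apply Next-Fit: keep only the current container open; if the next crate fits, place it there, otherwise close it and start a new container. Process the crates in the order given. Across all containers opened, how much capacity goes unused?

14

9 m³ → container 1 (remaining 11 m³)
3 m³ → container 1 (remaining 8 m³)
6 m³ → container 1 (remaining 2 m³)
4 m³ → container 2 (remaining 16 m³)
11 m³ → container 2 (remaining 5 m³)
5 m³ → container 2 (remaining 0 m³)
7 m³ → container 3 (remaining 13 m³)
5 m³ → container 3 (remaining 8 m³)
3 m³ → container 3 (remaining 5 m³)
4 m³ → container 3 (remaining 1 m³)
2 m³ → container 4 (remaining 18 m³)
16 m³ → container 4 (remaining 2 m³)
11 m³ → container 5 (remaining 9 m³)
5 containers × 20 m³ = 100 m³; used 86 m³; unused 14 m³.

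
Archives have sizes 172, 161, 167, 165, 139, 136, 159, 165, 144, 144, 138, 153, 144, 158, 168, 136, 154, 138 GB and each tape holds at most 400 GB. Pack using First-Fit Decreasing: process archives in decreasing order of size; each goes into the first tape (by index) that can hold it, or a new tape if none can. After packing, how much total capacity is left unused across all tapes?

859

Sorted descending: 172, 168, 167, 165, 165, 161, 159, 158, 154, 153, 144, 144, 144, 139, 138, 138, 136, 136.
tape 1: place 172 GB, 228 GB left
tape 1: place 168 GB, 60 GB left
tape 2: place 167 GB, 233 GB left
tape 2: place 165 GB, 68 GB left
tape 3: place 165 GB, 235 GB left
tape 3: place 161 GB, 74 GB left
tape 4: place 159 GB, 241 GB left
tape 4: place 158 GB, 83 GB left
tape 5: place 154 GB, 246 GB left
tape 5: place 153 GB, 93 GB left
tape 6: place 144 GB, 256 GB left
tape 6: place 144 GB, 112 GB left
tape 7: place 144 GB, 256 GB left
tape 7: place 139 GB, 117 GB left
tape 8: place 138 GB, 262 GB left
tape 8: place 138 GB, 124 GB left
tape 9: place 136 GB, 264 GB left
tape 9: place 136 GB, 128 GB left
9 tapes × 400 GB = 3600 GB; used 2741 GB; unused 859 GB.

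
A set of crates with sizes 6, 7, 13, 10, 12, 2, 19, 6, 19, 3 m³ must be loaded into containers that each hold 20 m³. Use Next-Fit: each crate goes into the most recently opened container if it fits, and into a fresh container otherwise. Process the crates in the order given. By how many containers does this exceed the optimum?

Next-Fit: [6,7] [13] [10] [12,2] [19] [6] [19] [3] → 8 containers.
Total size 97 m³; any packing needs at least ⌈97/20⌉ = 5 containers.
An optimal packing achieves that bound: [19] [19] [13,7] [12,6,2] [10,6,3] → 5 containers.
Excess: 8 − 5 = 3.

3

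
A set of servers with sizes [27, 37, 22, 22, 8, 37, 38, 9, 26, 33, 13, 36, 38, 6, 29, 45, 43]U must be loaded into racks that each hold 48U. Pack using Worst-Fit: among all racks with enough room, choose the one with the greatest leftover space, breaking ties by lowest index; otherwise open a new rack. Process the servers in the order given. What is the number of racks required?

12

Put 27U in rack 1; 21U remain.
Put 37U in rack 2; 11U remain.
Put 22U in rack 3; 26U remain.
Put 22U in rack 3; 4U remain.
Put 8U in rack 1; 13U remain.
Put 37U in rack 4; 11U remain.
Put 38U in rack 5; 10U remain.
Put 9U in rack 1; 4U remain.
Put 26U in rack 6; 22U remain.
Put 33U in rack 7; 15U remain.
Put 13U in rack 6; 9U remain.
Put 36U in rack 8; 12U remain.
Put 38U in rack 9; 10U remain.
Put 6U in rack 7; 9U remain.
Put 29U in rack 10; 19U remain.
Put 45U in rack 11; 3U remain.
Put 43U in rack 12; 5U remain.
Final racks: [27,8,9] [37] [22,22] [37] [38] [26,13] [33,6] [36] [38] [29] [45] [43].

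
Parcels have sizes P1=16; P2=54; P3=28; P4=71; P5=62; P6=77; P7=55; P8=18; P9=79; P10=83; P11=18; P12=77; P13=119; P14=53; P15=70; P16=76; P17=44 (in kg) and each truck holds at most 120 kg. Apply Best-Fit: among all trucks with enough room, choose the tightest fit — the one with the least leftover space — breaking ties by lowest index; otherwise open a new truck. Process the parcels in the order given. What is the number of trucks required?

11

Put P1 (16 kg) in truck 1; 104 kg remain.
Put P2 (54 kg) in truck 1; 50 kg remain.
Put P3 (28 kg) in truck 1; 22 kg remain.
Put P4 (71 kg) in truck 2; 49 kg remain.
Put P5 (62 kg) in truck 3; 58 kg remain.
Put P6 (77 kg) in truck 4; 43 kg remain.
Put P7 (55 kg) in truck 3; 3 kg remain.
Put P8 (18 kg) in truck 1; 4 kg remain.
Put P9 (79 kg) in truck 5; 41 kg remain.
Put P10 (83 kg) in truck 6; 37 kg remain.
Put P11 (18 kg) in truck 6; 19 kg remain.
Put P12 (77 kg) in truck 7; 43 kg remain.
Put P13 (119 kg) in truck 8; 1 kg remain.
Put P14 (53 kg) in truck 9; 67 kg remain.
Put P15 (70 kg) in truck 10; 50 kg remain.
Put P16 (76 kg) in truck 11; 44 kg remain.
Put P17 (44 kg) in truck 11; 0 kg remain.
Final trucks: [16,54,28,18] [71] [62,55] [77] [79] [83,18] [77] [119] [53] [70] [76,44].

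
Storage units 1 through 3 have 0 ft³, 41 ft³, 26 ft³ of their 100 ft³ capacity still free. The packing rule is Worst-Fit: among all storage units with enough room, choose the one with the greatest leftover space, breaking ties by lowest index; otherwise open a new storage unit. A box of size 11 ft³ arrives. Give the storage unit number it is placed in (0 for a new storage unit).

2

Storage units with room: storage unit 2 (41 ft³), storage unit 3 (26 ft³).
Most room is storage unit 2 with 41 ft³ free.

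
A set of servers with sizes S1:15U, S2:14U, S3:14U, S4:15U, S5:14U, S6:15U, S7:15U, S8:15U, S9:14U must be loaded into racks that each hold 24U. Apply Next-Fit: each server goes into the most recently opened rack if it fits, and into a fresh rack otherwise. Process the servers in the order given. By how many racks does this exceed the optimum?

Next-Fit: [15] [14] [14] [15] [14] [15] [15] [15] [14] → 9 racks.
9 servers exceed 12U (half the capacity), and no two of those can share a rack, so at least 9 racks are needed.
So 9 is already optimal.

0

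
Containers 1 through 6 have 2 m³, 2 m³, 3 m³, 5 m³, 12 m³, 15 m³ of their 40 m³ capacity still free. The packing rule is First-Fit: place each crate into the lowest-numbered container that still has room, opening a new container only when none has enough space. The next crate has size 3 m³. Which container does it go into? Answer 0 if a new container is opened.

Containers with room: container 3 (3 m³), container 4 (5 m³), container 5 (12 m³), container 6 (15 m³).
The first with room is container 3.

3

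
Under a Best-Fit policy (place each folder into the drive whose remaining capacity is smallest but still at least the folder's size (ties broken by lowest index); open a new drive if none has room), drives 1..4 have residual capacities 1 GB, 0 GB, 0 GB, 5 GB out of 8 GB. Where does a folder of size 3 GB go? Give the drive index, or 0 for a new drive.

Drives with room: drive 4 (5 GB).
Tightest fit is drive 4 with 5 GB free.

4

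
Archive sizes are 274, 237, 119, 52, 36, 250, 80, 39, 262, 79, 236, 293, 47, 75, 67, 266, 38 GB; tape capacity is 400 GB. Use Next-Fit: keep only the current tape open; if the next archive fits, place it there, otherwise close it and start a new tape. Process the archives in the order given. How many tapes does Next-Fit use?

Put 274 GB in tape 1; 126 GB remain.
Put 237 GB in tape 2; 163 GB remain.
Put 119 GB in tape 2; 44 GB remain.
Put 52 GB in tape 3; 348 GB remain.
Put 36 GB in tape 3; 312 GB remain.
Put 250 GB in tape 3; 62 GB remain.
Put 80 GB in tape 4; 320 GB remain.
Put 39 GB in tape 4; 281 GB remain.
Put 262 GB in tape 4; 19 GB remain.
Put 79 GB in tape 5; 321 GB remain.
Put 236 GB in tape 5; 85 GB remain.
Put 293 GB in tape 6; 107 GB remain.
Put 47 GB in tape 6; 60 GB remain.
Put 75 GB in tape 7; 325 GB remain.
Put 67 GB in tape 7; 258 GB remain.
Put 266 GB in tape 8; 134 GB remain.
Put 38 GB in tape 8; 96 GB remain.

8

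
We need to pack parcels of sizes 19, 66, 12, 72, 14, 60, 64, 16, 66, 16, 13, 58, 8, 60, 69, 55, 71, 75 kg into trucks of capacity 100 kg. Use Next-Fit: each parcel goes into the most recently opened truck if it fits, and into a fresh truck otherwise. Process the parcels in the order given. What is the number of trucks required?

truck 1: place 19 kg, 81 kg left
truck 1: place 66 kg, 15 kg left
truck 1: place 12 kg, 3 kg left
truck 2: place 72 kg, 28 kg left
truck 2: place 14 kg, 14 kg left
truck 3: place 60 kg, 40 kg left
truck 4: place 64 kg, 36 kg left
truck 4: place 16 kg, 20 kg left
truck 5: place 66 kg, 34 kg left
truck 5: place 16 kg, 18 kg left
truck 5: place 13 kg, 5 kg left
truck 6: place 58 kg, 42 kg left
truck 6: place 8 kg, 34 kg left
truck 7: place 60 kg, 40 kg left
truck 8: place 69 kg, 31 kg left
truck 9: place 55 kg, 45 kg left
truck 10: place 71 kg, 29 kg left
truck 11: place 75 kg, 25 kg left

11 trucks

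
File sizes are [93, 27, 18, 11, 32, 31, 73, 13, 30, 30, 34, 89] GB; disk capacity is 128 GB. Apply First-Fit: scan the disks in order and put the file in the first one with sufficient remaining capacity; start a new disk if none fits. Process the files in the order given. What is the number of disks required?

5

93 GB → disk 1 (remaining 35 GB)
27 GB → disk 1 (remaining 8 GB)
18 GB → disk 2 (remaining 110 GB)
11 GB → disk 2 (remaining 99 GB)
32 GB → disk 2 (remaining 67 GB)
31 GB → disk 2 (remaining 36 GB)
73 GB → disk 3 (remaining 55 GB)
13 GB → disk 2 (remaining 23 GB)
30 GB → disk 3 (remaining 25 GB)
30 GB → disk 4 (remaining 98 GB)
34 GB → disk 4 (remaining 64 GB)
89 GB → disk 5 (remaining 39 GB)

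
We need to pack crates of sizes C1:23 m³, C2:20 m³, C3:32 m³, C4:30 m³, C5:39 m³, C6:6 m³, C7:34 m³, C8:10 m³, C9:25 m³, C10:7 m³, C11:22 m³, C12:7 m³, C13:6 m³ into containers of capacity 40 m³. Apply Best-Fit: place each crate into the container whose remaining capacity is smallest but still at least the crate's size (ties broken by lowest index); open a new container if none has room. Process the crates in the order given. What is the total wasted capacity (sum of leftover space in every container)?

container 1: place C1 (23 m³), 17 m³ left
container 2: place C2 (20 m³), 20 m³ left
container 3: place C3 (32 m³), 8 m³ left
container 4: place C4 (30 m³), 10 m³ left
container 5: place C5 (39 m³), 1 m³ left
container 3: place C6 (6 m³), 2 m³ left
container 6: place C7 (34 m³), 6 m³ left
container 4: place C8 (10 m³), 0 m³ left
container 7: place C9 (25 m³), 15 m³ left
container 7: place C10 (7 m³), 8 m³ left
container 8: place C11 (22 m³), 18 m³ left
container 7: place C12 (7 m³), 1 m³ left
container 6: place C13 (6 m³), 0 m³ left
8 containers × 40 m³ = 320 m³; used 261 m³; unused 59 m³.

59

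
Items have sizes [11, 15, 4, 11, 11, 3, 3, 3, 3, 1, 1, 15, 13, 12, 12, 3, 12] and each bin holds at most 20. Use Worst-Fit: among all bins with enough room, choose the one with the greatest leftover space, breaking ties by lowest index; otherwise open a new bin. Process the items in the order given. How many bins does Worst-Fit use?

9

11 → bin 1 (remaining 9)
15 → bin 2 (remaining 5)
4 → bin 1 (remaining 5)
11 → bin 3 (remaining 9)
11 → bin 4 (remaining 9)
3 → bin 3 (remaining 6)
3 → bin 4 (remaining 6)
3 → bin 3 (remaining 3)
3 → bin 4 (remaining 3)
1 → bin 1 (remaining 4)
1 → bin 2 (remaining 4)
15 → bin 5 (remaining 5)
13 → bin 6 (remaining 7)
12 → bin 7 (remaining 8)
12 → bin 8 (remaining 8)
3 → bin 7 (remaining 5)
12 → bin 9 (remaining 8)
Final bins: [11,4,1] [15,1] [11,3,3] [11,3,3] [15] [13] [12,3] [12] [12].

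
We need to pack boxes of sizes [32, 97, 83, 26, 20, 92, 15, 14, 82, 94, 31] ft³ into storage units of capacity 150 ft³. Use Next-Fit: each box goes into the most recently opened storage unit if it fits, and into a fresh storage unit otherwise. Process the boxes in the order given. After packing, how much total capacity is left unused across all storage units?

164

Put 32 ft³ in storage unit 1; 118 ft³ remain.
Put 97 ft³ in storage unit 1; 21 ft³ remain.
Put 83 ft³ in storage unit 2; 67 ft³ remain.
Put 26 ft³ in storage unit 2; 41 ft³ remain.
Put 20 ft³ in storage unit 2; 21 ft³ remain.
Put 92 ft³ in storage unit 3; 58 ft³ remain.
Put 15 ft³ in storage unit 3; 43 ft³ remain.
Put 14 ft³ in storage unit 3; 29 ft³ remain.
Put 82 ft³ in storage unit 4; 68 ft³ remain.
Put 94 ft³ in storage unit 5; 56 ft³ remain.
Put 31 ft³ in storage unit 5; 25 ft³ remain.
5 storage units × 150 ft³ = 750 ft³; used 586 ft³; unused 164 ft³.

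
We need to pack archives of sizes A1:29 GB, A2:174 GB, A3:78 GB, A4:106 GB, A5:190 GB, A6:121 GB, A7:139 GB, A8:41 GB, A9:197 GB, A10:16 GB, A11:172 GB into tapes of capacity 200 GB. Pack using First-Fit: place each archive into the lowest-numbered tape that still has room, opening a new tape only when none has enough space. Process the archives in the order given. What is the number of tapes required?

tape 1: place A1 (29 GB), 171 GB left
tape 2: place A2 (174 GB), 26 GB left
tape 1: place A3 (78 GB), 93 GB left
tape 3: place A4 (106 GB), 94 GB left
tape 4: place A5 (190 GB), 10 GB left
tape 5: place A6 (121 GB), 79 GB left
tape 6: place A7 (139 GB), 61 GB left
tape 1: place A8 (41 GB), 52 GB left
tape 7: place A9 (197 GB), 3 GB left
tape 1: place A10 (16 GB), 36 GB left
tape 8: place A11 (172 GB), 28 GB left

8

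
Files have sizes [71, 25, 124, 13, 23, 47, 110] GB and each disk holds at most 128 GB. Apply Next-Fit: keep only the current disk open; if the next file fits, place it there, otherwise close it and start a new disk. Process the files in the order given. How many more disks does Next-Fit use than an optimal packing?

Next-Fit: [71,25] [124] [13,23,47] [110] → 4 disks.
Total size 413 GB; any packing needs at least ⌈413/128⌉ = 4 disks.
So 4 is already optimal.

0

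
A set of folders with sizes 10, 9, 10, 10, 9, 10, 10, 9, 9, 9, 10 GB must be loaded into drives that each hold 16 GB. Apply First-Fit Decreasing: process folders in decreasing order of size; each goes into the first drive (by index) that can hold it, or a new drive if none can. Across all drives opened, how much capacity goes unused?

71

Sorted descending: 10, 10, 10, 10, 10, 10, 9, 9, 9, 9, 9.
drive 1: place 10 GB, 6 GB left
drive 2: place 10 GB, 6 GB left
drive 3: place 10 GB, 6 GB left
drive 4: place 10 GB, 6 GB left
drive 5: place 10 GB, 6 GB left
drive 6: place 10 GB, 6 GB left
drive 7: place 9 GB, 7 GB left
drive 8: place 9 GB, 7 GB left
drive 9: place 9 GB, 7 GB left
drive 10: place 9 GB, 7 GB left
drive 11: place 9 GB, 7 GB left
11 drives × 16 GB = 176 GB; used 105 GB; unused 71 GB.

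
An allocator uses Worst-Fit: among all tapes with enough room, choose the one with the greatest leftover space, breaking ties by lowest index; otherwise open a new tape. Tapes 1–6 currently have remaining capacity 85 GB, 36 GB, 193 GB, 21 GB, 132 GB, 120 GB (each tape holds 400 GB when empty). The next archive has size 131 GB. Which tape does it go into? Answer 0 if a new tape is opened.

3

Tapes with room: tape 3 (193 GB), tape 5 (132 GB).
Most room is tape 3 with 193 GB free.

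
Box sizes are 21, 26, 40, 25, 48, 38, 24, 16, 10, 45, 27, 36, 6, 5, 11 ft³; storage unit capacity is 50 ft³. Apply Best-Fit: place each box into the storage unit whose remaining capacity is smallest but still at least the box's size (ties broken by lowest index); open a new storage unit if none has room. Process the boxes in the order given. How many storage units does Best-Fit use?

8

storage unit 1: place 21 ft³, 29 ft³ left
storage unit 1: place 26 ft³, 3 ft³ left
storage unit 2: place 40 ft³, 10 ft³ left
storage unit 3: place 25 ft³, 25 ft³ left
storage unit 4: place 48 ft³, 2 ft³ left
storage unit 5: place 38 ft³, 12 ft³ left
storage unit 3: place 24 ft³, 1 ft³ left
storage unit 6: place 16 ft³, 34 ft³ left
storage unit 2: place 10 ft³, 0 ft³ left
storage unit 7: place 45 ft³, 5 ft³ left
storage unit 6: place 27 ft³, 7 ft³ left
storage unit 8: place 36 ft³, 14 ft³ left
storage unit 6: place 6 ft³, 1 ft³ left
storage unit 7: place 5 ft³, 0 ft³ left
storage unit 5: place 11 ft³, 1 ft³ left
Final storage units: [21,26] [40,10] [25,24] [48] [38,11] [16,27,6] [45,5] [36].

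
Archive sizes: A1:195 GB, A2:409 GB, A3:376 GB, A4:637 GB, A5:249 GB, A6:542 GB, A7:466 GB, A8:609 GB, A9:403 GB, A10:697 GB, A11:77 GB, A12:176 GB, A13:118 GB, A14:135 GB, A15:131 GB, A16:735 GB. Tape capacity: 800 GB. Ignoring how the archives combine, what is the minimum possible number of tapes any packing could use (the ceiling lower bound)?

Total size = 195 + 409 + 376 + 637 + 249 + 542 + 466 + 609 + 403 + 697 + 77 + 176 + 118 + 135 + 131 + 735 = 5955 GB.
⌈5955 / 800⌉ = 8.

8 tapes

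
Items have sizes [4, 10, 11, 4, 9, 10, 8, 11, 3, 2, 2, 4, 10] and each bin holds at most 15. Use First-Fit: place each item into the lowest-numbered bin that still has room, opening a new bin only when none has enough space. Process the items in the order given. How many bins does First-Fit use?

7

Put 4 in bin 1; 11 remain.
Put 10 in bin 1; 1 remain.
Put 11 in bin 2; 4 remain.
Put 4 in bin 2; 0 remain.
Put 9 in bin 3; 6 remain.
Put 10 in bin 4; 5 remain.
Put 8 in bin 5; 7 remain.
Put 11 in bin 6; 4 remain.
Put 3 in bin 3; 3 remain.
Put 2 in bin 3; 1 remain.
Put 2 in bin 4; 3 remain.
Put 4 in bin 5; 3 remain.
Put 10 in bin 7; 5 remain.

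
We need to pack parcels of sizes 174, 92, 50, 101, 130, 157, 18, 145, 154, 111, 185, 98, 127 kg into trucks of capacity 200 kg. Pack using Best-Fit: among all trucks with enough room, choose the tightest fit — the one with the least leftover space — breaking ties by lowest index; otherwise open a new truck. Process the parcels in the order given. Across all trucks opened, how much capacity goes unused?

458

Put 174 kg in truck 1; 26 kg remain.
Put 92 kg in truck 2; 108 kg remain.
Put 50 kg in truck 2; 58 kg remain.
Put 101 kg in truck 3; 99 kg remain.
Put 130 kg in truck 4; 70 kg remain.
Put 157 kg in truck 5; 43 kg remain.
Put 18 kg in truck 1; 8 kg remain.
Put 145 kg in truck 6; 55 kg remain.
Put 154 kg in truck 7; 46 kg remain.
Put 111 kg in truck 8; 89 kg remain.
Put 185 kg in truck 9; 15 kg remain.
Put 98 kg in truck 3; 1 kg remain.
Put 127 kg in truck 10; 73 kg remain.
10 trucks × 200 kg = 2000 kg; used 1542 kg; unused 458 kg.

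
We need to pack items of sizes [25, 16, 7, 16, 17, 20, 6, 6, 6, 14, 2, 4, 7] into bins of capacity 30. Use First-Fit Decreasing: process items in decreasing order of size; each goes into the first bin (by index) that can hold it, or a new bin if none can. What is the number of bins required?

5 bins

Sorted descending: 25, 20, 17, 16, 16, 14, 7, 7, 6, 6, 6, 4, 2.
Put 25 in bin 1; 5 remain.
Put 20 in bin 2; 10 remain.
Put 17 in bin 3; 13 remain.
Put 16 in bin 4; 14 remain.
Put 16 in bin 5; 14 remain.
Put 14 in bin 4; 0 remain.
Put 7 in bin 2; 3 remain.
Put 7 in bin 3; 6 remain.
Put 6 in bin 3; 0 remain.
Put 6 in bin 5; 8 remain.
Put 6 in bin 5; 2 remain.
Put 4 in bin 1; 1 remain.
Put 2 in bin 2; 1 remain.
Final bins: [25,4] [20,7,2] [17,7,6] [16,14] [16,6,6].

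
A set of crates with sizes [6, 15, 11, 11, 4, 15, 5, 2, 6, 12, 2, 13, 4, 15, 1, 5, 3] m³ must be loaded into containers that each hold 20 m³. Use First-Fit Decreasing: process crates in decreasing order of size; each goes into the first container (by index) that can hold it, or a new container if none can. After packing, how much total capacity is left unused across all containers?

10

Sorted descending: 15, 15, 15, 13, 12, 11, 11, 6, 6, 5, 5, 4, 4, 3, 2, 2, 1.
container 1: place 15 m³, 5 m³ left
container 2: place 15 m³, 5 m³ left
container 3: place 15 m³, 5 m³ left
container 4: place 13 m³, 7 m³ left
container 5: place 12 m³, 8 m³ left
container 6: place 11 m³, 9 m³ left
container 7: place 11 m³, 9 m³ left
container 4: place 6 m³, 1 m³ left
container 5: place 6 m³, 2 m³ left
container 1: place 5 m³, 0 m³ left
container 2: place 5 m³, 0 m³ left
container 3: place 4 m³, 1 m³ left
container 6: place 4 m³, 5 m³ left
container 6: place 3 m³, 2 m³ left
container 5: place 2 m³, 0 m³ left
container 6: place 2 m³, 0 m³ left
container 3: place 1 m³, 0 m³ left
7 containers × 20 m³ = 140 m³; used 130 m³; unused 10 m³.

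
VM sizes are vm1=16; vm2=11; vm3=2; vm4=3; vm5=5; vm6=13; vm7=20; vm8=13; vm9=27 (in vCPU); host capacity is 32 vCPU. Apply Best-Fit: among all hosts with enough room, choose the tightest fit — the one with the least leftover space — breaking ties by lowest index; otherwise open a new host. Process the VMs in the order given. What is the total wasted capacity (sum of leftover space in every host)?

host 1: place vm1 (16 vCPU), 16 vCPU left
host 1: place vm2 (11 vCPU), 5 vCPU left
host 1: place vm3 (2 vCPU), 3 vCPU left
host 1: place vm4 (3 vCPU), 0 vCPU left
host 2: place vm5 (5 vCPU), 27 vCPU left
host 2: place vm6 (13 vCPU), 14 vCPU left
host 3: place vm7 (20 vCPU), 12 vCPU left
host 2: place vm8 (13 vCPU), 1 vCPU left
host 4: place vm9 (27 vCPU), 5 vCPU left
4 hosts × 32 vCPU = 128 vCPU; used 110 vCPU; unused 18 vCPU.

18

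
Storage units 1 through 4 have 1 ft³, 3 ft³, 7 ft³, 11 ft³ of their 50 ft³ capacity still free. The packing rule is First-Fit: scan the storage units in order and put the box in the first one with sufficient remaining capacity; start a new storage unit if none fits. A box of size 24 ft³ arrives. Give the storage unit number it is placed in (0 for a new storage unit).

No storage unit has ≥ 24 ft³ free, so a new storage unit is opened.

0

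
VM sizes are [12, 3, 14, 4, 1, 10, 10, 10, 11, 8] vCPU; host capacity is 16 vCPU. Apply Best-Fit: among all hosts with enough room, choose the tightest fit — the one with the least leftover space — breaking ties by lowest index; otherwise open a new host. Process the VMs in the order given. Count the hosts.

7 hosts

Put 12 vCPU in host 1; 4 vCPU remain.
Put 3 vCPU in host 1; 1 vCPU remain.
Put 14 vCPU in host 2; 2 vCPU remain.
Put 4 vCPU in host 3; 12 vCPU remain.
Put 1 vCPU in host 1; 0 vCPU remain.
Put 10 vCPU in host 3; 2 vCPU remain.
Put 10 vCPU in host 4; 6 vCPU remain.
Put 10 vCPU in host 5; 6 vCPU remain.
Put 11 vCPU in host 6; 5 vCPU remain.
Put 8 vCPU in host 7; 8 vCPU remain.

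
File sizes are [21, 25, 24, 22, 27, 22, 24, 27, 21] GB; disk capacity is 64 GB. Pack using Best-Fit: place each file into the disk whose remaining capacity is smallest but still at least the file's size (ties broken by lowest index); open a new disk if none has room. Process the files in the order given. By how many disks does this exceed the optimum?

Best-Fit: [21,25] [24,22] [27,22] [24,27] [21] → 5 disks.
Total size 213 GB; any packing needs at least ⌈213/64⌉ = 4 disks.
An optimal packing achieves that bound: [27,27] [25,24] [24,22] [22,21,21] → 4 disks.
Excess: 5 − 4 = 1.

1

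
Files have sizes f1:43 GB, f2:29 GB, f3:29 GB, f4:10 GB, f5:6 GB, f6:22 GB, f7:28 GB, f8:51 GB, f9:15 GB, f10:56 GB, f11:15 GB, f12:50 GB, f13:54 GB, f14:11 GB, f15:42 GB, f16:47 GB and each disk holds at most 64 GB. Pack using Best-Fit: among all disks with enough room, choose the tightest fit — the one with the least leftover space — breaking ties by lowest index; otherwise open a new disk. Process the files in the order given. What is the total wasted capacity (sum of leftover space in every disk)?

disk 1: place f1 (43 GB), 21 GB left
disk 2: place f2 (29 GB), 35 GB left
disk 2: place f3 (29 GB), 6 GB left
disk 1: place f4 (10 GB), 11 GB left
disk 2: place f5 (6 GB), 0 GB left
disk 3: place f6 (22 GB), 42 GB left
disk 3: place f7 (28 GB), 14 GB left
disk 4: place f8 (51 GB), 13 GB left
disk 5: place f9 (15 GB), 49 GB left
disk 6: place f10 (56 GB), 8 GB left
disk 5: place f11 (15 GB), 34 GB left
disk 7: place f12 (50 GB), 14 GB left
disk 8: place f13 (54 GB), 10 GB left
disk 1: place f14 (11 GB), 0 GB left
disk 9: place f15 (42 GB), 22 GB left
disk 10: place f16 (47 GB), 17 GB left
10 disks × 64 GB = 640 GB; used 508 GB; unused 132 GB.

132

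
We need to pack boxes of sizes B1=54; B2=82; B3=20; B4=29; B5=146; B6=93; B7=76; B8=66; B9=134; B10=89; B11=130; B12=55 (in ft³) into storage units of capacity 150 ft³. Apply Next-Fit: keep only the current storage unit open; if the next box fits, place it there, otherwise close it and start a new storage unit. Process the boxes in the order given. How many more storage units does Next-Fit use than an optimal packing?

2

Next-Fit: [54,82] [20,29] [146] [93] [76,66] [134] [89] [130] [55] → 9 storage units.
Total size 974 ft³; any packing needs at least ⌈974/150⌉ = 7 storage units.
An optimal packing achieves that bound: [146] [134] [130,20] [93,55] [89,54] [82,66] [76,29] → 7 storage units.
Excess: 9 − 7 = 2.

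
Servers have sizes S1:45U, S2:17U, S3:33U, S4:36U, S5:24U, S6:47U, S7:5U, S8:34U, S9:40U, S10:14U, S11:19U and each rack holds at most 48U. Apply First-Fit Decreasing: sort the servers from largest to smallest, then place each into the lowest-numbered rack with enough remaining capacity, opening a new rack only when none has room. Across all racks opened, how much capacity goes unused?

70

Sorted descending: 47, 45, 40, 36, 34, 33, 24, 19, 17, 14, 5.
Put 47U in rack 1; 1U remain.
Put 45U in rack 2; 3U remain.
Put 40U in rack 3; 8U remain.
Put 36U in rack 4; 12U remain.
Put 34U in rack 5; 14U remain.
Put 33U in rack 6; 15U remain.
Put 24U in rack 7; 24U remain.
Put 19U in rack 7; 5U remain.
Put 17U in rack 8; 31U remain.
Put 14U in rack 5; 0U remain.
Put 5U in rack 3; 3U remain.
8 racks × 48U = 384U; used 314U; unused 70U.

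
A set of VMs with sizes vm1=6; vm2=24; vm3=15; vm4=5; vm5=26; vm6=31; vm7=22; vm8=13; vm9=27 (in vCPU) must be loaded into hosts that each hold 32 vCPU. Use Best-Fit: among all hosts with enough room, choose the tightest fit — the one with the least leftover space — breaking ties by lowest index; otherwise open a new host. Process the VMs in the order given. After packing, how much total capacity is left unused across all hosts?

55

Put vm1 (6 vCPU) in host 1; 26 vCPU remain.
Put vm2 (24 vCPU) in host 1; 2 vCPU remain.
Put vm3 (15 vCPU) in host 2; 17 vCPU remain.
Put vm4 (5 vCPU) in host 2; 12 vCPU remain.
Put vm5 (26 vCPU) in host 3; 6 vCPU remain.
Put vm6 (31 vCPU) in host 4; 1 vCPU remain.
Put vm7 (22 vCPU) in host 5; 10 vCPU remain.
Put vm8 (13 vCPU) in host 6; 19 vCPU remain.
Put vm9 (27 vCPU) in host 7; 5 vCPU remain.
7 hosts × 32 vCPU = 224 vCPU; used 169 vCPU; unused 55 vCPU.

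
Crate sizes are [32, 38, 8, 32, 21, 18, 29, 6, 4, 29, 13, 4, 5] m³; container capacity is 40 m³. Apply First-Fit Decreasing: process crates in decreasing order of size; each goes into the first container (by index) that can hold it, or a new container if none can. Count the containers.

Sorted descending: 38, 32, 32, 29, 29, 21, 18, 13, 8, 6, 5, 4, 4.
Put 38 m³ in container 1; 2 m³ remain.
Put 32 m³ in container 2; 8 m³ remain.
Put 32 m³ in container 3; 8 m³ remain.
Put 29 m³ in container 4; 11 m³ remain.
Put 29 m³ in container 5; 11 m³ remain.
Put 21 m³ in container 6; 19 m³ remain.
Put 18 m³ in container 6; 1 m³ remain.
Put 13 m³ in container 7; 27 m³ remain.
Put 8 m³ in container 2; 0 m³ remain.
Put 6 m³ in container 3; 2 m³ remain.
Put 5 m³ in container 4; 6 m³ remain.
Put 4 m³ in container 4; 2 m³ remain.
Put 4 m³ in container 5; 7 m³ remain.
Final containers: [38] [32,8] [32,6] [29,5,4] [29,4] [21,18] [13].

7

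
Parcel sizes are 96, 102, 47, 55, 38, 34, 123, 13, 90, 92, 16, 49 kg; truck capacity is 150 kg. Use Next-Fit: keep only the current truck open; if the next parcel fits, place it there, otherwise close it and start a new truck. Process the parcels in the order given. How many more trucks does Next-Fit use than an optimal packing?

1

Next-Fit: [96] [102,47] [55,38,34] [123,13] [90] [92,16] [49] → 7 trucks.
Total size 755 kg; any packing needs at least ⌈755/150⌉ = 6 trucks.
An optimal packing achieves that bound: [123,16] [102,47] [96,49] [92,55] [90,38,13] [34] → 6 trucks.
Excess: 7 − 6 = 1.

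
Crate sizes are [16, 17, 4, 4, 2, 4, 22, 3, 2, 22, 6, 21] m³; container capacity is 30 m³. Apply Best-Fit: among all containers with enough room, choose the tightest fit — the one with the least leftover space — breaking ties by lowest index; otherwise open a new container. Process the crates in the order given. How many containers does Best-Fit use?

5 containers

container 1: place 16 m³, 14 m³ left
container 2: place 17 m³, 13 m³ left
container 2: place 4 m³, 9 m³ left
container 2: place 4 m³, 5 m³ left
container 2: place 2 m³, 3 m³ left
container 1: place 4 m³, 10 m³ left
container 3: place 22 m³, 8 m³ left
container 2: place 3 m³, 0 m³ left
container 3: place 2 m³, 6 m³ left
container 4: place 22 m³, 8 m³ left
container 3: place 6 m³, 0 m³ left
container 5: place 21 m³, 9 m³ left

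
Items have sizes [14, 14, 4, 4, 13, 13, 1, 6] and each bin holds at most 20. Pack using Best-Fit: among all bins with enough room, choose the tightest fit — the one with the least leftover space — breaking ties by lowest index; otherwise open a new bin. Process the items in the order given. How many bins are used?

4 bins

Put 14 in bin 1; 6 remain.
Put 14 in bin 2; 6 remain.
Put 4 in bin 1; 2 remain.
Put 4 in bin 2; 2 remain.
Put 13 in bin 3; 7 remain.
Put 13 in bin 4; 7 remain.
Put 1 in bin 1; 1 remain.
Put 6 in bin 3; 1 remain.
Final bins: [14,4,1] [14,4] [13,6] [13].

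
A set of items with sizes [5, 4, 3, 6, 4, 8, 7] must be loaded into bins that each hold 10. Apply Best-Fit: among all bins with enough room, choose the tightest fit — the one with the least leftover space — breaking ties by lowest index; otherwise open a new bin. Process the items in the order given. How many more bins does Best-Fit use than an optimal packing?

1

Best-Fit: [5,4] [3,6] [4] [8] [7] → 5 bins.
Total size 37; any packing needs at least ⌈37/10⌉ = 4 bins.
An optimal packing achieves that bound: [8] [7,3] [6,4] [5,4] → 4 bins.
Excess: 5 − 4 = 1.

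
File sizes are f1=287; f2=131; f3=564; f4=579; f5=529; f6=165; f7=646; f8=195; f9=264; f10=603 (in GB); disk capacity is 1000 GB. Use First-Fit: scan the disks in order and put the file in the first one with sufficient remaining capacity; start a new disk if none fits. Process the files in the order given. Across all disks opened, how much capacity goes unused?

f1 (287 GB) → disk 1 (remaining 713 GB)
f2 (131 GB) → disk 1 (remaining 582 GB)
f3 (564 GB) → disk 1 (remaining 18 GB)
f4 (579 GB) → disk 2 (remaining 421 GB)
f5 (529 GB) → disk 3 (remaining 471 GB)
f6 (165 GB) → disk 2 (remaining 256 GB)
f7 (646 GB) → disk 4 (remaining 354 GB)
f8 (195 GB) → disk 2 (remaining 61 GB)
f9 (264 GB) → disk 3 (remaining 207 GB)
f10 (603 GB) → disk 5 (remaining 397 GB)
5 disks × 1000 GB = 5000 GB; used 3963 GB; unused 1037 GB.

1037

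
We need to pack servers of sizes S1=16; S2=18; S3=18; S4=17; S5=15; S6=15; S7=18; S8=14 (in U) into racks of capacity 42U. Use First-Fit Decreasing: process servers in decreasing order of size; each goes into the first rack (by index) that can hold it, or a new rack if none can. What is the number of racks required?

Sorted descending: 18, 18, 18, 17, 16, 15, 15, 14.
Put 18U in rack 1; 24U remain.
Put 18U in rack 1; 6U remain.
Put 18U in rack 2; 24U remain.
Put 17U in rack 2; 7U remain.
Put 16U in rack 3; 26U remain.
Put 15U in rack 3; 11U remain.
Put 15U in rack 4; 27U remain.
Put 14U in rack 4; 13U remain.

4 racks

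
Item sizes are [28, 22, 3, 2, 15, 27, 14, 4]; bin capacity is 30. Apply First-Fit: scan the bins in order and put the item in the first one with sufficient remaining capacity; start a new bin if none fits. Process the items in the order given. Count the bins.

4

bin 1: place 28, 2 left
bin 2: place 22, 8 left
bin 2: place 3, 5 left
bin 1: place 2, 0 left
bin 3: place 15, 15 left
bin 4: place 27, 3 left
bin 3: place 14, 1 left
bin 2: place 4, 1 left
Final bins: [28,2] [22,3,4] [15,14] [27].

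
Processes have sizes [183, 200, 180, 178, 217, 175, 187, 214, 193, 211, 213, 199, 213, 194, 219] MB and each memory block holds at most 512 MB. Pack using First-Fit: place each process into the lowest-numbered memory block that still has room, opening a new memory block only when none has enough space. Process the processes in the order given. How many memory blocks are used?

Put 183 MB in memory block 1; 329 MB remain.
Put 200 MB in memory block 1; 129 MB remain.
Put 180 MB in memory block 2; 332 MB remain.
Put 178 MB in memory block 2; 154 MB remain.
Put 217 MB in memory block 3; 295 MB remain.
Put 175 MB in memory block 3; 120 MB remain.
Put 187 MB in memory block 4; 325 MB remain.
Put 214 MB in memory block 4; 111 MB remain.
Put 193 MB in memory block 5; 319 MB remain.
Put 211 MB in memory block 5; 108 MB remain.
Put 213 MB in memory block 6; 299 MB remain.
Put 199 MB in memory block 6; 100 MB remain.
Put 213 MB in memory block 7; 299 MB remain.
Put 194 MB in memory block 7; 105 MB remain.
Put 219 MB in memory block 8; 293 MB remain.
Final memory blocks: [183,200] [180,178] [217,175] [187,214] [193,211] [213,199] [213,194] [219].

8 memory blocks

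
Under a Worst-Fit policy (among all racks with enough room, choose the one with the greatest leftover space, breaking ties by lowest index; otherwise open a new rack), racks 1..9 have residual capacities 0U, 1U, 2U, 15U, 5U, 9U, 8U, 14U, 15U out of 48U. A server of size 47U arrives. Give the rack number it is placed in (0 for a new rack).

No rack has ≥ 47U free, so a new rack is opened.

0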